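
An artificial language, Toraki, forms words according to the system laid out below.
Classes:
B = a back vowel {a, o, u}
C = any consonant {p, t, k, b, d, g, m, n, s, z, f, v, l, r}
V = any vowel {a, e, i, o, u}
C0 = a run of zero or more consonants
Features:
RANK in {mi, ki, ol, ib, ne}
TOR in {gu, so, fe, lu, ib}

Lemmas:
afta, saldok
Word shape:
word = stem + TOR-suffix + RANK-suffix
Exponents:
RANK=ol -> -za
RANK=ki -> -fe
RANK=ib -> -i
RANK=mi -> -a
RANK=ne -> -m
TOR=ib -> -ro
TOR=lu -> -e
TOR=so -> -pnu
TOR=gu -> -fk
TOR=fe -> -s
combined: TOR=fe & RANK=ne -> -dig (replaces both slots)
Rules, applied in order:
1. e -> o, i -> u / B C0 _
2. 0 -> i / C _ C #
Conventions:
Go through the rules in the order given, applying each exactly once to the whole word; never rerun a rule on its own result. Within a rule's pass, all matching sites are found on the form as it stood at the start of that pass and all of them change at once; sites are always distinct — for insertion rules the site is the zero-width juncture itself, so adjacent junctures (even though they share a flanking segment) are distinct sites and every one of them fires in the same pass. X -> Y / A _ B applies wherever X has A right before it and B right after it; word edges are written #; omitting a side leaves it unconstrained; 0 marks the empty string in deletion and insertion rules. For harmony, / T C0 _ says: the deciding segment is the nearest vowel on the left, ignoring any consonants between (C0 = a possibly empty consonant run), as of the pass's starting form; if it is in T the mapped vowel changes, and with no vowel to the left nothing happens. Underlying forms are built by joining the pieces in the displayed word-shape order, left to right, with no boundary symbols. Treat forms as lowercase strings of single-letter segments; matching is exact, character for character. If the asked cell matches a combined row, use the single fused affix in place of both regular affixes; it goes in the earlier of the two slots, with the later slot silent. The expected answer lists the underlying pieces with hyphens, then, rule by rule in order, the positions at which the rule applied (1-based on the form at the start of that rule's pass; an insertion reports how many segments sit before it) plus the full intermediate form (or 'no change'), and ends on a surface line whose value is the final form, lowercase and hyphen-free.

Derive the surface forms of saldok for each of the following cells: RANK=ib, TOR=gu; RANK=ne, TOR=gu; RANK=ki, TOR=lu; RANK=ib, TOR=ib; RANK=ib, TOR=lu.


cell RANK=ib, TOR=gu:
underlying: saldok-fk-i
1. e -> o, i -> u / B C0 _: fires at position(s) 9: saldokfku
2. 0 -> i / C _ C #: no change
surface: saldokfku

cell RANK=ne, TOR=gu:
underlying: saldok-fk-m
1. e -> o, i -> u / B C0 _: no change
2. 0 -> i / C _ C #: inserts after position(s) 8: saldokfkim
surface: saldokfkim

cell RANK=ki, TOR=lu:
underlying: saldok-e-fe
1. e -> o, i -> u / B C0 _: fires at position(s) 7: saldokofe
2. 0 -> i / C _ C #: no change
surface: saldokofe

cell RANK=ib, TOR=ib:
underlying: saldok-ro-i
1. e -> o, i -> u / B C0 _: fires at position(s) 9: saldokrou
2. 0 -> i / C _ C #: no change
surface: saldokrou

cell RANK=ib, TOR=lu:
underlying: saldok-e-i
1. e -> o, i -> u / B C0 _: fires at position(s) 7: saldokoi
2. 0 -> i / C _ C #: no change
surface: saldokoi


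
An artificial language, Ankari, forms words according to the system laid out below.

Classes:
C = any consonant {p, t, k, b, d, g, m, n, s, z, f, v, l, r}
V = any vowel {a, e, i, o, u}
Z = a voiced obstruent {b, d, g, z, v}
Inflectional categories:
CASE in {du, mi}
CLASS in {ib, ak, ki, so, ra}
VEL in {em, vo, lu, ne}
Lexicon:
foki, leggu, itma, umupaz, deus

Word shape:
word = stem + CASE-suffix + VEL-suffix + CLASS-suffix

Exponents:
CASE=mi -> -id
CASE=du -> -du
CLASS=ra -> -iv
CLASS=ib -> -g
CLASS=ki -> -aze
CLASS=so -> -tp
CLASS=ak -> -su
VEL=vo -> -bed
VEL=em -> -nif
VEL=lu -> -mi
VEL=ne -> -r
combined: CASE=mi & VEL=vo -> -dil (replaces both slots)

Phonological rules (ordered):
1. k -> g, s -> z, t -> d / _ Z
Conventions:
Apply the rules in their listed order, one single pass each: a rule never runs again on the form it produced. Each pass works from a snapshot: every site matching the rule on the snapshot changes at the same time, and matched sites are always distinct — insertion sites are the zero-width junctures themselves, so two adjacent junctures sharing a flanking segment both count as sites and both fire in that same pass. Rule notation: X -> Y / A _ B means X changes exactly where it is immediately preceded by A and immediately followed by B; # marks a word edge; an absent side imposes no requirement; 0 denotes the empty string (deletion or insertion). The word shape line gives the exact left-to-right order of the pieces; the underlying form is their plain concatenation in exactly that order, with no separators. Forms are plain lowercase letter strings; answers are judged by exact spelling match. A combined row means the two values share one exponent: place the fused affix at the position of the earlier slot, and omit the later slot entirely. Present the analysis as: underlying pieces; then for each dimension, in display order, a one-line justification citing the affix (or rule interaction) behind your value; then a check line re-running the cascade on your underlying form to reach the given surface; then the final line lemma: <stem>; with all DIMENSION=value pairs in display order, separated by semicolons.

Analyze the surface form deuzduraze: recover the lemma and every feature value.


underlying: deus-du-r-aze
CASE=du - signalled by the affix -du
CLASS=ki - signalled by the affix -aze
VEL=ne - signalled by the affix -r
check: deusduraze -> deuzduraze
lemma: deus; CASE=du; CLASS=ki; VEL=ne


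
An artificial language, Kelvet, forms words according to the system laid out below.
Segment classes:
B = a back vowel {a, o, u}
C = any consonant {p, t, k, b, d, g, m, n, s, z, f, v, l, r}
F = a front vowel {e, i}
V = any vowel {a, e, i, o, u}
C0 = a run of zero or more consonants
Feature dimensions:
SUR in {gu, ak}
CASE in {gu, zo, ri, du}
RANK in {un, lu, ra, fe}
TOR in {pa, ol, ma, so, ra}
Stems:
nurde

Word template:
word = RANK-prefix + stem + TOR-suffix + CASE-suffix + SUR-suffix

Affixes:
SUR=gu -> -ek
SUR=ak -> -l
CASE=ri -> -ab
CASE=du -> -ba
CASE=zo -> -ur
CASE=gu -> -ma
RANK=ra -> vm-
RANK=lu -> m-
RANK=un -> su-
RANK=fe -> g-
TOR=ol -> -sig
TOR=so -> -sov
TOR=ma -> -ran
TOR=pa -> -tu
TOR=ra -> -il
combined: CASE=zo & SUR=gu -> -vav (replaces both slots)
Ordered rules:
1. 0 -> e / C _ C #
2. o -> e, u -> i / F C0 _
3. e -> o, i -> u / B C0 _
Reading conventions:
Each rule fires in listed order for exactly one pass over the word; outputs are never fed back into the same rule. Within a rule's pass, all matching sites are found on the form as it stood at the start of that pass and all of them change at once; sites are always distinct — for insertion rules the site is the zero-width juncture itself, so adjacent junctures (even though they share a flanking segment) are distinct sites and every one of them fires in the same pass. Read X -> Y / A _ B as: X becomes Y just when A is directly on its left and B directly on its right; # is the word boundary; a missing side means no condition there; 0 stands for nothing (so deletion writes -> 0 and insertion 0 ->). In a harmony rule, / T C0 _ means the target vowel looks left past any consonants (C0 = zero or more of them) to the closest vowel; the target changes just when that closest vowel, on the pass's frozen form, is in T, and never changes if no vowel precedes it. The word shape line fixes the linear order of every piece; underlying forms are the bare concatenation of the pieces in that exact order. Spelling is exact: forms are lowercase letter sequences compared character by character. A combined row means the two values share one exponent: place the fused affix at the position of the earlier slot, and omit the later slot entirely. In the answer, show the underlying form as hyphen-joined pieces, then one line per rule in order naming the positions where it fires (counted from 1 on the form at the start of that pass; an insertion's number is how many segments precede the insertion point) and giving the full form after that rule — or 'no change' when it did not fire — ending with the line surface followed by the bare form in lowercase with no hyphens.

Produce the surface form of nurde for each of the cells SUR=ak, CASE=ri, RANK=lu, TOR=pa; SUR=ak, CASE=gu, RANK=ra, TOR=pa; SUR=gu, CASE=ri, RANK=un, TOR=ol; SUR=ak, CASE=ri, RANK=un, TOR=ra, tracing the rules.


cell SUR=ak, CASE=ri, RANK=lu, TOR=pa:
underlying: m-nurde-tu-ab-l
1. 0 -> e / C _ C #: inserts after position(s) 10: mnurdetuabel
2. o -> e, u -> i / F C0 _: fires at position(s) 8: mnurdetiabel
3. e -> o, i -> u / B C0 _: fires at position(s) 6, 11: mnurdotiabol
surface: mnurdotiabol

cell SUR=ak, CASE=gu, RANK=ra, TOR=pa:
underlying: vm-nurde-tu-ma-l
1. 0 -> e / C _ C #: no change
2. o -> e, u -> i / F C0 _: fires at position(s) 9: vmnurdetimal
3. e -> o, i -> u / B C0 _: fires at position(s) 7: vmnurdotimal
surface: vmnurdotimal

cell SUR=gu, CASE=ri, RANK=un, TOR=ol:
underlying: su-nurde-sig-ab-ek
1. 0 -> e / C _ C #: no change
2. o -> e, u -> i / F C0 _: no change
3. e -> o, i -> u / B C0 _: fires at position(s) 7, 13: sunurdosigabok
surface: sunurdosigabok

cell SUR=ak, CASE=ri, RANK=un, TOR=ra:
underlying: su-nurde-il-ab-l
1. 0 -> e / C _ C #: inserts after position(s) 11: sunurdeilabel
2. o -> e, u -> i / F C0 _: no change
3. e -> o, i -> u / B C0 _: fires at position(s) 7, 12: sunurdoilabol
surface: sunurdoilabol


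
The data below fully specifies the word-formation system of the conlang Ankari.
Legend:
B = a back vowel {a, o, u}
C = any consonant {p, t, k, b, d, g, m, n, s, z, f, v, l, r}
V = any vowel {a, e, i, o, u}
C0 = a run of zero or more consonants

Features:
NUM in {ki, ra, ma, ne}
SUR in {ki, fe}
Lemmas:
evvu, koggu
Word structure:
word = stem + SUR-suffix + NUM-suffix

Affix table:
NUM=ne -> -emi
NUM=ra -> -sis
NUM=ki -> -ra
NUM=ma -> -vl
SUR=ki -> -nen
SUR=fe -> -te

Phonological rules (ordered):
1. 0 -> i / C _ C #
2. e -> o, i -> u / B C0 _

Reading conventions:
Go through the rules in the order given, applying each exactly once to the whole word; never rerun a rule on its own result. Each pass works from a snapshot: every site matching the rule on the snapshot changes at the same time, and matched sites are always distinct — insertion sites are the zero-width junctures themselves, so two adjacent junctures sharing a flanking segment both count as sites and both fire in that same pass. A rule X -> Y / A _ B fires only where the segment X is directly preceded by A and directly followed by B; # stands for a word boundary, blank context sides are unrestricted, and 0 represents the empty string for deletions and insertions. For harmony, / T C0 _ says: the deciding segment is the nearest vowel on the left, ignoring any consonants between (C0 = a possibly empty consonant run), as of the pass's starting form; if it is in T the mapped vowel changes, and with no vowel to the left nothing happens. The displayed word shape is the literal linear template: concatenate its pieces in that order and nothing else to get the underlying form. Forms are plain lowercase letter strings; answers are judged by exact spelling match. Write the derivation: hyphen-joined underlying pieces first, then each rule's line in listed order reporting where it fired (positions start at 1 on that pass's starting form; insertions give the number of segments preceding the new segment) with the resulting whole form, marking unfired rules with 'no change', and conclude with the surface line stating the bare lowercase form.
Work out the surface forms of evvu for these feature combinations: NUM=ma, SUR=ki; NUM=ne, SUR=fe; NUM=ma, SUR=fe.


cell NUM=ma, SUR=ki:
underlying: evvu-nen-vl
1. 0 -> i / C _ C #: inserts after position(s) 8: evvunenvil
2. e -> o, i -> u / B C0 _: fires at position(s) 6: evvunonvil
surface: evvunonvil

cell NUM=ne, SUR=fe:
underlying: evvu-te-emi
1. 0 -> i / C _ C #: no change
2. e -> o, i -> u / B C0 _: fires at position(s) 6: evvutoemi
surface: evvutoemi

cell NUM=ma, SUR=fe:
underlying: evvu-te-vl
1. 0 -> i / C _ C #: inserts after position(s) 7: evvutevil
2. e -> o, i -> u / B C0 _: fires at position(s) 6: evvutovil
surface: evvutovil


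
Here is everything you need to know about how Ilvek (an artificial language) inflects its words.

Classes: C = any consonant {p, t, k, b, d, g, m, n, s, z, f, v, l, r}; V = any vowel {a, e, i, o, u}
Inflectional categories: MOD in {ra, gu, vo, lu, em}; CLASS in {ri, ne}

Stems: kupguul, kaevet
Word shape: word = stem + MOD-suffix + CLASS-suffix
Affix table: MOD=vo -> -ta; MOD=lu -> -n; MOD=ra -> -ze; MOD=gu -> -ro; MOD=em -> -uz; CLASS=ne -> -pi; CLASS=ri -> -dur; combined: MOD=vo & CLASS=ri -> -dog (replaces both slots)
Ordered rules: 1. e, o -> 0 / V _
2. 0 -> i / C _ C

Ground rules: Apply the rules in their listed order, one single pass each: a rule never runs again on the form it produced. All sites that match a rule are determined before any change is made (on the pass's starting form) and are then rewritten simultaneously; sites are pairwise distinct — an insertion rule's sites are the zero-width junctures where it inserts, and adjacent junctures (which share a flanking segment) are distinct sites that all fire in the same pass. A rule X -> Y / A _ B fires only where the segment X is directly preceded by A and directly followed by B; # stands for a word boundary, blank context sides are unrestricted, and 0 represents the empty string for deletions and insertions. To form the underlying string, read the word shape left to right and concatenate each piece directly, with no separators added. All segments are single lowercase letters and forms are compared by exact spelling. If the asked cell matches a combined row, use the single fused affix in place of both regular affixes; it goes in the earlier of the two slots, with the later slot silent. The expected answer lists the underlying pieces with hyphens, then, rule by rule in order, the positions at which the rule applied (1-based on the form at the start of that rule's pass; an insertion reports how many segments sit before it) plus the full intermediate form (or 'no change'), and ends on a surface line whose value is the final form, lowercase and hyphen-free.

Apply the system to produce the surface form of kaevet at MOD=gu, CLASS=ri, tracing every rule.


underlying: kaevet-ro-dur
1. e, o -> 0 / V _: fires at position(s) 3: kavetrodur
2. 0 -> i / C _ C: inserts after position(s) 5: kavetirodur
surface: kavetirodur


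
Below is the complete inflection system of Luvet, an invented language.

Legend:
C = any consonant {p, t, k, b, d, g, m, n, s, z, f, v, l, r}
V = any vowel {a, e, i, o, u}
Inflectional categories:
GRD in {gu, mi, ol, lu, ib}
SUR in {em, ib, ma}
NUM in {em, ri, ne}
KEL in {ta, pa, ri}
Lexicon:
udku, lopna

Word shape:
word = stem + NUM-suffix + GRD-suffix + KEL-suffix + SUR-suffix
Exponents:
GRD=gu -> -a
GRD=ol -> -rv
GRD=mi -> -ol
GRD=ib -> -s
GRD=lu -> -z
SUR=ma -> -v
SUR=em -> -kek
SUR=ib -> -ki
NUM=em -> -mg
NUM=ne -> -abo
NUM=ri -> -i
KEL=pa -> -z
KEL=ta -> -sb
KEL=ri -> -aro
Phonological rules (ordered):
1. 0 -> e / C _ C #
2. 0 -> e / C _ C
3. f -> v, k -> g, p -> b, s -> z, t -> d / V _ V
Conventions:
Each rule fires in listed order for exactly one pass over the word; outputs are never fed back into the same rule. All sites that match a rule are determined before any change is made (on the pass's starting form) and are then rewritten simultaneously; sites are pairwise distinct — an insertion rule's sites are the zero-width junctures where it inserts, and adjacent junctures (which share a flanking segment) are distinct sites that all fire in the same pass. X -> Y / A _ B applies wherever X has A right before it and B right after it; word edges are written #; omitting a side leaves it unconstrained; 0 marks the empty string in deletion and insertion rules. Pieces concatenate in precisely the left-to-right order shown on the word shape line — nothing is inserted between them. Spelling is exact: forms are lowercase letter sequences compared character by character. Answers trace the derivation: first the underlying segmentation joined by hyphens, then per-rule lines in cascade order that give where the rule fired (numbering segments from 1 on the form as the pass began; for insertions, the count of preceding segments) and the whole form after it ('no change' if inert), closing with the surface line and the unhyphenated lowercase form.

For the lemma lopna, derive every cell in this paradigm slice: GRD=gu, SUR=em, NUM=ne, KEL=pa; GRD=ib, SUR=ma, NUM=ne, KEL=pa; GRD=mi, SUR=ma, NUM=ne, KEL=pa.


cell GRD=gu, SUR=em, NUM=ne, KEL=pa:
underlying: lopna-abo-a-z-kek
1. 0 -> e / C _ C #: no change
2. 0 -> e / C _ C: inserts after position(s) 3, 10: lopenaaboazekek
3. f -> v, k -> g, p -> b, s -> z, t -> d / V _ V: fires at position(s) 3, 13: lobenaaboazegek
surface: lobenaaboazegek

cell GRD=ib, SUR=ma, NUM=ne, KEL=pa:
underlying: lopna-abo-s-z-v
1. 0 -> e / C _ C #: inserts after position(s) 10: lopnaaboszev
2. 0 -> e / C _ C: inserts after position(s) 3, 9: lopenaabosezev
3. f -> v, k -> g, p -> b, s -> z, t -> d / V _ V: fires at position(s) 3, 10: lobenaabozezev
surface: lobenaabozezev

cell GRD=mi, SUR=ma, NUM=ne, KEL=pa:
underlying: lopna-abo-ol-z-v
1. 0 -> e / C _ C #: inserts after position(s) 11: lopnaaboolzev
2. 0 -> e / C _ C: inserts after position(s) 3, 10: lopenaaboolezev
3. f -> v, k -> g, p -> b, s -> z, t -> d / V _ V: fires at position(s) 3: lobenaaboolezev
surface: lobenaaboolezev


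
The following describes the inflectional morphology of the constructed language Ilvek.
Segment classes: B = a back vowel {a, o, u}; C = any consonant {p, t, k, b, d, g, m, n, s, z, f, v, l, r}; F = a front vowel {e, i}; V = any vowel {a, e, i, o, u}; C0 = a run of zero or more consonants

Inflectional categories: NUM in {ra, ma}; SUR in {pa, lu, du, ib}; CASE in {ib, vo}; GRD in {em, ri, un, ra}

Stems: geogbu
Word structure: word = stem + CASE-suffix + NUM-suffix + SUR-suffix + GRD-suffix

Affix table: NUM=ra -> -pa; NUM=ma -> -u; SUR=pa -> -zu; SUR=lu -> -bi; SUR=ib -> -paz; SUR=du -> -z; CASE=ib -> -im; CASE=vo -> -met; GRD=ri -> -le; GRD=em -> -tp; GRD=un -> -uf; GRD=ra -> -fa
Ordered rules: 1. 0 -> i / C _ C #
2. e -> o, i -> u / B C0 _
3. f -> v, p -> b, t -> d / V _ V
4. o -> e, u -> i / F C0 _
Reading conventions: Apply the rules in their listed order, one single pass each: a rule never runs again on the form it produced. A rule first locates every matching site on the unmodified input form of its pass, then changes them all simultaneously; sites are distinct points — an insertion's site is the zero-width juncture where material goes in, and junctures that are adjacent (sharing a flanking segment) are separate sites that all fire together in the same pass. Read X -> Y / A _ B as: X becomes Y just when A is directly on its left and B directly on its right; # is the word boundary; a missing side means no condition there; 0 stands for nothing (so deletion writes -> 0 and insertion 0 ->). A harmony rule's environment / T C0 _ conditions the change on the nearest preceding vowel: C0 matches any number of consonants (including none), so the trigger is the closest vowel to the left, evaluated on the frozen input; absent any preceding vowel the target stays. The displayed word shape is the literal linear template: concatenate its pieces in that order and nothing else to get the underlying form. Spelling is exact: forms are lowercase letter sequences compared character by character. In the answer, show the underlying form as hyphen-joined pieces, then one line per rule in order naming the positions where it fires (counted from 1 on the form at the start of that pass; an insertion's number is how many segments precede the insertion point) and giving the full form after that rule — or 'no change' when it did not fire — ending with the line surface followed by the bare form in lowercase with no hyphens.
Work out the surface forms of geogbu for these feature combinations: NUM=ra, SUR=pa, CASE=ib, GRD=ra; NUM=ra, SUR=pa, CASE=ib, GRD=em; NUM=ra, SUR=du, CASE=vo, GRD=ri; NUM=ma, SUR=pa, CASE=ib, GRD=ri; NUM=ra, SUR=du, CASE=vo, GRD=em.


cell NUM=ra, SUR=pa, CASE=ib, GRD=ra:
underlying: geogbu-im-pa-zu-fa
1. 0 -> i / C _ C #: no change
2. e -> o, i -> u / B C0 _: fires at position(s) 7: geogbuumpazufa
3. f -> v, p -> b, t -> d / V _ V: fires at position(s) 13: geogbuumpazuva
4. o -> e, u -> i / F C0 _: fires at position(s) 3: geegbuumpazuva
surface: geegbuumpazuva

cell NUM=ra, SUR=pa, CASE=ib, GRD=em:
underlying: geogbu-im-pa-zu-tp
1. 0 -> i / C _ C #: inserts after position(s) 13: geogbuimpazutip
2. e -> o, i -> u / B C0 _: fires at position(s) 7, 14: geogbuumpazutup
3. f -> v, p -> b, t -> d / V _ V: fires at position(s) 13: geogbuumpazudup
4. o -> e, u -> i / F C0 _: fires at position(s) 3: geegbuumpazudup
surface: geegbuumpazudup

cell NUM=ra, SUR=du, CASE=vo, GRD=ri:
underlying: geogbu-met-pa-z-le
1. 0 -> i / C _ C #: no change
2. e -> o, i -> u / B C0 _: fires at position(s) 8, 14: geogbumotpazlo
3. f -> v, p -> b, t -> d / V _ V: no change
4. o -> e, u -> i / F C0 _: fires at position(s) 3: geegbumotpazlo
surface: geegbumotpazlo

cell NUM=ma, SUR=pa, CASE=ib, GRD=ri:
underlying: geogbu-im-u-zu-le
1. 0 -> i / C _ C #: no change
2. e -> o, i -> u / B C0 _: fires at position(s) 7, 13: geogbuumuzulo
3. f -> v, p -> b, t -> d / V _ V: no change
4. o -> e, u -> i / F C0 _: fires at position(s) 3: geegbuumuzulo
surface: geegbuumuzulo

cell NUM=ra, SUR=du, CASE=vo, GRD=em:
underlying: geogbu-met-pa-z-tp
1. 0 -> i / C _ C #: inserts after position(s) 13: geogbumetpaztip
2. e -> o, i -> u / B C0 _: fires at position(s) 8, 14: geogbumotpaztup
3. f -> v, p -> b, t -> d / V _ V: no change
4. o -> e, u -> i / F C0 _: fires at position(s) 3: geegbumotpaztup
surface: geegbumotpaztup


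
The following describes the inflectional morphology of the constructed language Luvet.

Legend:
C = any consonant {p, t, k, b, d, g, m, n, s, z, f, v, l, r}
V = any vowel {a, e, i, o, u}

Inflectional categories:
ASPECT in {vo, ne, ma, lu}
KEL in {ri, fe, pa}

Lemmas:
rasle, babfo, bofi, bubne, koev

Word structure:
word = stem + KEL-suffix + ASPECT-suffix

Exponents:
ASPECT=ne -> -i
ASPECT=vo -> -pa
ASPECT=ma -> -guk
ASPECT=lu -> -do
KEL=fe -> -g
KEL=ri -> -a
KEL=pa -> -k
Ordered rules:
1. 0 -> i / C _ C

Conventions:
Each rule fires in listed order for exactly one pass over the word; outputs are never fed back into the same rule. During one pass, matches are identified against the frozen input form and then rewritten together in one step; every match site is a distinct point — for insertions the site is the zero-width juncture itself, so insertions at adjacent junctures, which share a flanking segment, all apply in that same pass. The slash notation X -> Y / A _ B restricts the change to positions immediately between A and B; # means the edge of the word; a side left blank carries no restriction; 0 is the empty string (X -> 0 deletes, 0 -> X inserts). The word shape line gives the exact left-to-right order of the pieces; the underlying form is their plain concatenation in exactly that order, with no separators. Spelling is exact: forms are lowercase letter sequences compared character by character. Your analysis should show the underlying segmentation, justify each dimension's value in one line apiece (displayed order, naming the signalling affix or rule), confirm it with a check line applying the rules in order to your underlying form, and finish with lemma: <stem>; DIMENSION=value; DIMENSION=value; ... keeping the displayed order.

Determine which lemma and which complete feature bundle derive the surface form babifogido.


underlying: babfo-g-do
ASPECT=lu - signalled by the affix -do
KEL=fe - signalled by the affix -g
check: babfogdo -> babifogido
lemma: babfo; ASPECT=lu; KEL=fe


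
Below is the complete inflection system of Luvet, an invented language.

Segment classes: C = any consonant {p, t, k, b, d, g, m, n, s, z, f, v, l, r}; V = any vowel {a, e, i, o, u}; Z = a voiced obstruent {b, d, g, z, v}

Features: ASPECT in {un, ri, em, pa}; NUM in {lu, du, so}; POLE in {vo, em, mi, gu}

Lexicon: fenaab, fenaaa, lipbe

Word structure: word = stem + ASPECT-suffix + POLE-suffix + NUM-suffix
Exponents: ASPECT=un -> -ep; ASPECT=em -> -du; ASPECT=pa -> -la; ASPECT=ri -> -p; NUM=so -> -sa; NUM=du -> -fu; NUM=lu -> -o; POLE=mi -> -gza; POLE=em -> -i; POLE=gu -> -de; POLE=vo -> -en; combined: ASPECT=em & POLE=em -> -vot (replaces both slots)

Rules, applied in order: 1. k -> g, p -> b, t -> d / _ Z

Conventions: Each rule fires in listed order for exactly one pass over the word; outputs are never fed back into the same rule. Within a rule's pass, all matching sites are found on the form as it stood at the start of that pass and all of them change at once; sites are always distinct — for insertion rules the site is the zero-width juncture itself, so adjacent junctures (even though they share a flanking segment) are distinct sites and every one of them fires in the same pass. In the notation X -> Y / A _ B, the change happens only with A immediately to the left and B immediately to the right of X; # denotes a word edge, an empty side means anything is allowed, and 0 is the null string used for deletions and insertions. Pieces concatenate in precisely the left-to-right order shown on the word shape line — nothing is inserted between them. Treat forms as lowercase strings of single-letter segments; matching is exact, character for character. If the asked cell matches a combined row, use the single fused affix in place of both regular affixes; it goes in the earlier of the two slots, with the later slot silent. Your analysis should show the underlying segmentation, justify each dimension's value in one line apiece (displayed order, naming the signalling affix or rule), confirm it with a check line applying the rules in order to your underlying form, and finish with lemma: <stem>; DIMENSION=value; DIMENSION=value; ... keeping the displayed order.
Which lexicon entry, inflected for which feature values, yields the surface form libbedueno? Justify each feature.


underlying: lipbe-du-en-o
ASPECT=em - signalled by the affix -du
NUM=lu - signalled by the affix -o
POLE=vo - signalled by the affix -en
check: lipbedueno -> libbedueno
lemma: lipbe; ASPECT=em; NUM=lu; POLE=vo


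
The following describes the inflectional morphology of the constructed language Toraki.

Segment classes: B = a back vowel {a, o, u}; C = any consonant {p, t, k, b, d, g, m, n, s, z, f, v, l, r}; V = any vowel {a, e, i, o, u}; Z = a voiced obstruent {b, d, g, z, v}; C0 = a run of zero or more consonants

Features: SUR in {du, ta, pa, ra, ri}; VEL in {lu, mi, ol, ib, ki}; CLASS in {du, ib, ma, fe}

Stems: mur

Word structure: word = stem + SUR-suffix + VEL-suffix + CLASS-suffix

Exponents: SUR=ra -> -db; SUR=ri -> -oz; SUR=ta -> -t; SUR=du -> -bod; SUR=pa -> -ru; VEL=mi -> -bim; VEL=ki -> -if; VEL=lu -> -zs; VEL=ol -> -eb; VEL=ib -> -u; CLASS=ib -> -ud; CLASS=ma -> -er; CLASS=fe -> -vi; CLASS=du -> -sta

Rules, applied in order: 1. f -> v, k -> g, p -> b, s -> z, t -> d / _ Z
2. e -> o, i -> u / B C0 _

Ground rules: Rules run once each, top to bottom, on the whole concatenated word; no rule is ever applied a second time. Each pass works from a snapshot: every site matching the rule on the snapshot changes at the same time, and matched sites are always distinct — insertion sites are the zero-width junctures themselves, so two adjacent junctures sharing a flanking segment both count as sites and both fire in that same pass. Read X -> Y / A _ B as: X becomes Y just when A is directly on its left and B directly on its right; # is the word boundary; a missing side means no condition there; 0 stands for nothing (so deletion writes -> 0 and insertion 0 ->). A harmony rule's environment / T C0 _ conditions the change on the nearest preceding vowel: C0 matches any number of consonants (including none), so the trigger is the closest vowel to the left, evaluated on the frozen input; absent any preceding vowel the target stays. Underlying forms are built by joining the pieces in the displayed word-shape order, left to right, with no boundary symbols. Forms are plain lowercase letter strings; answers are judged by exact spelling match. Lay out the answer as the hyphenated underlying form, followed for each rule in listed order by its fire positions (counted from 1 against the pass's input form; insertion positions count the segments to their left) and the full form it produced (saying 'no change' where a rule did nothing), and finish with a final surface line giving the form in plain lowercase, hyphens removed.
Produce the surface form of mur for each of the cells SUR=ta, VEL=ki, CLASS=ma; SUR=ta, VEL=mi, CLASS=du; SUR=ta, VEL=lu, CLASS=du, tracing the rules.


cell SUR=ta, VEL=ki, CLASS=ma:
underlying: mur-t-if-er
1. f -> v, k -> g, p -> b, s -> z, t -> d / _ Z: no change
2. e -> o, i -> u / B C0 _: fires at position(s) 5: murtufer
surface: murtufer

cell SUR=ta, VEL=mi, CLASS=du:
underlying: mur-t-bim-sta
1. f -> v, k -> g, p -> b, s -> z, t -> d / _ Z: fires at position(s) 4: murdbimsta
2. e -> o, i -> u / B C0 _: fires at position(s) 6: murdbumsta
surface: murdbumsta

cell SUR=ta, VEL=lu, CLASS=du:
underlying: mur-t-zs-sta
1. f -> v, k -> g, p -> b, s -> z, t -> d / _ Z: fires at position(s) 4: murdzssta
2. e -> o, i -> u / B C0 _: no change
surface: murdzssta


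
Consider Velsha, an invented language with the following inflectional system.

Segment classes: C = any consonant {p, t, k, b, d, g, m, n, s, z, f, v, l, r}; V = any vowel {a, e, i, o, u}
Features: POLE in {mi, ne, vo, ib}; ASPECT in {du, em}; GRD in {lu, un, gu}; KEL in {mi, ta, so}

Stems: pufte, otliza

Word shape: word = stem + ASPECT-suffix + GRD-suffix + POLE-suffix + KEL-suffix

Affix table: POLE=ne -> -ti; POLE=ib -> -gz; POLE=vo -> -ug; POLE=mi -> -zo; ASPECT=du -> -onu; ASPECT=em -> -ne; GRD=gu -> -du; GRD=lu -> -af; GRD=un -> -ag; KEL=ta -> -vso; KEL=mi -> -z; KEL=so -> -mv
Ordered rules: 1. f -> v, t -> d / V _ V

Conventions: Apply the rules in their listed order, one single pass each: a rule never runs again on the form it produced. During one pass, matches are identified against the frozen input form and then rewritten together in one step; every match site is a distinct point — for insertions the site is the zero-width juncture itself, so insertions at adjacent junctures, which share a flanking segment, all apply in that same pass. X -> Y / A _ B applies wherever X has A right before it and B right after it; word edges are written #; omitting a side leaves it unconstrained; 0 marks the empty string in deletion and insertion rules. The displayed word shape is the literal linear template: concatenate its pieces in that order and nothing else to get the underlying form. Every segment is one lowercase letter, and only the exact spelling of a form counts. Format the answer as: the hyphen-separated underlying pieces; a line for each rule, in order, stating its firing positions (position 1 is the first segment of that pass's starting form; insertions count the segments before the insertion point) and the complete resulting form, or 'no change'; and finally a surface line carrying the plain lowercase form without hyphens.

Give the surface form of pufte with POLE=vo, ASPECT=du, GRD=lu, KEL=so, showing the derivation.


underlying: pufte-onu-af-ug-mv
1. f -> v, t -> d / V _ V: fires at position(s) 10: pufteonuavugmv
surface: pufteonuavugmv


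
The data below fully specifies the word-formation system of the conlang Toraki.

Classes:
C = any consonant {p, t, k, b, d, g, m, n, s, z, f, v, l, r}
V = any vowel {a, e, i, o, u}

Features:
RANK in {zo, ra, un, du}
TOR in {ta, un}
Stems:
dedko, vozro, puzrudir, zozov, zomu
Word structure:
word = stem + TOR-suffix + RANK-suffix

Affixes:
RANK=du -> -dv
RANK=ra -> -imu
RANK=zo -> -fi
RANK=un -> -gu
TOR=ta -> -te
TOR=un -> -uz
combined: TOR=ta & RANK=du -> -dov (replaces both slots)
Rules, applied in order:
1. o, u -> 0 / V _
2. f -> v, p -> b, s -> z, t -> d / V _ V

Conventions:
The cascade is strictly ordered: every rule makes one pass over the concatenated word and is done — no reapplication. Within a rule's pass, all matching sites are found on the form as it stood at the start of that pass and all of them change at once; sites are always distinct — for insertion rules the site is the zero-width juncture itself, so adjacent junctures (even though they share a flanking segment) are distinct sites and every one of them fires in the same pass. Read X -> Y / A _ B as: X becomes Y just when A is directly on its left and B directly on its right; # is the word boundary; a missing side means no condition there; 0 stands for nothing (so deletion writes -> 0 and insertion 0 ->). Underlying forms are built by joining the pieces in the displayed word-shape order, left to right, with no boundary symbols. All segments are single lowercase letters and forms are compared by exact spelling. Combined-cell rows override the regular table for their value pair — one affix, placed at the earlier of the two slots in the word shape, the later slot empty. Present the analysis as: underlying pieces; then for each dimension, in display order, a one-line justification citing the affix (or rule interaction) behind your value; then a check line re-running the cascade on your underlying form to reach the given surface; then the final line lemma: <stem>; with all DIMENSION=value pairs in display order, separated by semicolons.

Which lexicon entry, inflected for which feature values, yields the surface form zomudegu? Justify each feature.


underlying: zomu-te-gu
RANK=un - signalled by the affix -gu
TOR=ta - signalled by the affix -te
check: zomutegu -> zomutegu -> zomudegu
lemma: zomu; RANK=un; TOR=ta


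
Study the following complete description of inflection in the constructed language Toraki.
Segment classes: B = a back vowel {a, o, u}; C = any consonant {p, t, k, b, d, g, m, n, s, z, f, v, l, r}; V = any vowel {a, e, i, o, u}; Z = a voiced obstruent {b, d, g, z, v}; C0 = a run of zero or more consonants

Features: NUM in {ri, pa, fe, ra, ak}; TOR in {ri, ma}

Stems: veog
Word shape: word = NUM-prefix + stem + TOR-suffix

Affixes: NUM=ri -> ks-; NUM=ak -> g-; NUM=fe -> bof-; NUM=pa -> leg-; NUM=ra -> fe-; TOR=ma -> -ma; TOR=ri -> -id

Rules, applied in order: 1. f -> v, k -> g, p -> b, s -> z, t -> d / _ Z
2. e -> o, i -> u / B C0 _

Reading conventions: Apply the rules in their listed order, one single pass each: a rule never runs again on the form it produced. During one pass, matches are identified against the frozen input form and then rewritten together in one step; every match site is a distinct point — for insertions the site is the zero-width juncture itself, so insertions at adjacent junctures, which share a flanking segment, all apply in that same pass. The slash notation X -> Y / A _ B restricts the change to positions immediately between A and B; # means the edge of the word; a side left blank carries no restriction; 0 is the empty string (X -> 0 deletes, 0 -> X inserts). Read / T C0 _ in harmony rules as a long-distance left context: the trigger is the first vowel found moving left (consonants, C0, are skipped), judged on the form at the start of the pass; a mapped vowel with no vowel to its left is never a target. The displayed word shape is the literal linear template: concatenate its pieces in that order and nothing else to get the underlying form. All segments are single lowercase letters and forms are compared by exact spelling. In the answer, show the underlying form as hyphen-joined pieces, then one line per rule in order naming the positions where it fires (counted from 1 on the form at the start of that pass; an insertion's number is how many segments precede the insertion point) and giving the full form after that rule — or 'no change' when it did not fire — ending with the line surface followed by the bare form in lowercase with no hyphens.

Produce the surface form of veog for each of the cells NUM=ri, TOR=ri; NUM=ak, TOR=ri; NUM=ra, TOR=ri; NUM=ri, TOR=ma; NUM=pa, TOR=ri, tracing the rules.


cell NUM=ri, TOR=ri:
underlying: ks-veog-id
1. f -> v, k -> g, p -> b, s -> z, t -> d / _ Z: fires at position(s) 2: kzveogid
2. e -> o, i -> u / B C0 _: fires at position(s) 7: kzveogud
surface: kzveogud

cell NUM=ak, TOR=ri:
underlying: g-veog-id
1. f -> v, k -> g, p -> b, s -> z, t -> d / _ Z: no change
2. e -> o, i -> u / B C0 _: fires at position(s) 6: gveogud
surface: gveogud

cell NUM=ra, TOR=ri:
underlying: fe-veog-id
1. f -> v, k -> g, p -> b, s -> z, t -> d / _ Z: no change
2. e -> o, i -> u / B C0 _: fires at position(s) 7: feveogud
surface: feveogud

cell NUM=ri, TOR=ma:
underlying: ks-veog-ma
1. f -> v, k -> g, p -> b, s -> z, t -> d / _ Z: fires at position(s) 2: kzveogma
2. e -> o, i -> u / B C0 _: no change
surface: kzveogma

cell NUM=pa, TOR=ri:
underlying: leg-veog-id
1. f -> v, k -> g, p -> b, s -> z, t -> d / _ Z: no change
2. e -> o, i -> u / B C0 _: fires at position(s) 8: legveogud
surface: legveogud


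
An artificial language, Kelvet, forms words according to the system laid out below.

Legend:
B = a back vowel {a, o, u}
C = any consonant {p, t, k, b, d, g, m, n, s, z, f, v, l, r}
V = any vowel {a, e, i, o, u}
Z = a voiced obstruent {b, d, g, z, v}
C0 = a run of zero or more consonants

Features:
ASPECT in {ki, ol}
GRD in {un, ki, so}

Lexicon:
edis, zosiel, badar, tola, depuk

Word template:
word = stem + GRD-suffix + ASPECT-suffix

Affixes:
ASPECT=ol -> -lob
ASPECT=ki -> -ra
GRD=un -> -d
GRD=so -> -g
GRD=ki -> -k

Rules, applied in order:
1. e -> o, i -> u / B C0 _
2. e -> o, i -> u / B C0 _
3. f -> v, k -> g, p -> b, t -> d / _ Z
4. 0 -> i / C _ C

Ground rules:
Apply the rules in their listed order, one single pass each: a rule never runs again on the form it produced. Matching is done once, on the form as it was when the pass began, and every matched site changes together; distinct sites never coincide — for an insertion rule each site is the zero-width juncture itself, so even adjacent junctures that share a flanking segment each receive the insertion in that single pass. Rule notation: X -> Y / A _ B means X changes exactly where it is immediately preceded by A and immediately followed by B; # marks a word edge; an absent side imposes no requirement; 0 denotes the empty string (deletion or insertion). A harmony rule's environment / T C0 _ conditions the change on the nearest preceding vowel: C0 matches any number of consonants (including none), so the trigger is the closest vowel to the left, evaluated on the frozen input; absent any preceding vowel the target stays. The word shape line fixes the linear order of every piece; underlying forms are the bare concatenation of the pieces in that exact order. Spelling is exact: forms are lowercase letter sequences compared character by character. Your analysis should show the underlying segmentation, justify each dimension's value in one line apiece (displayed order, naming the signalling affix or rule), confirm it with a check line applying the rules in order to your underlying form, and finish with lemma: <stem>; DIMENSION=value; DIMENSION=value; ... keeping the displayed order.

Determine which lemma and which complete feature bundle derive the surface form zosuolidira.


underlying: zosiel-d-ra
ASPECT=ki - signalled by the affix -ra
GRD=un - signalled by the affix -d
check: zosieldra -> zosueldra -> zosuoldra -> zosuoldra -> zosuolidira
lemma: zosiel; ASPECT=ki; GRD=un


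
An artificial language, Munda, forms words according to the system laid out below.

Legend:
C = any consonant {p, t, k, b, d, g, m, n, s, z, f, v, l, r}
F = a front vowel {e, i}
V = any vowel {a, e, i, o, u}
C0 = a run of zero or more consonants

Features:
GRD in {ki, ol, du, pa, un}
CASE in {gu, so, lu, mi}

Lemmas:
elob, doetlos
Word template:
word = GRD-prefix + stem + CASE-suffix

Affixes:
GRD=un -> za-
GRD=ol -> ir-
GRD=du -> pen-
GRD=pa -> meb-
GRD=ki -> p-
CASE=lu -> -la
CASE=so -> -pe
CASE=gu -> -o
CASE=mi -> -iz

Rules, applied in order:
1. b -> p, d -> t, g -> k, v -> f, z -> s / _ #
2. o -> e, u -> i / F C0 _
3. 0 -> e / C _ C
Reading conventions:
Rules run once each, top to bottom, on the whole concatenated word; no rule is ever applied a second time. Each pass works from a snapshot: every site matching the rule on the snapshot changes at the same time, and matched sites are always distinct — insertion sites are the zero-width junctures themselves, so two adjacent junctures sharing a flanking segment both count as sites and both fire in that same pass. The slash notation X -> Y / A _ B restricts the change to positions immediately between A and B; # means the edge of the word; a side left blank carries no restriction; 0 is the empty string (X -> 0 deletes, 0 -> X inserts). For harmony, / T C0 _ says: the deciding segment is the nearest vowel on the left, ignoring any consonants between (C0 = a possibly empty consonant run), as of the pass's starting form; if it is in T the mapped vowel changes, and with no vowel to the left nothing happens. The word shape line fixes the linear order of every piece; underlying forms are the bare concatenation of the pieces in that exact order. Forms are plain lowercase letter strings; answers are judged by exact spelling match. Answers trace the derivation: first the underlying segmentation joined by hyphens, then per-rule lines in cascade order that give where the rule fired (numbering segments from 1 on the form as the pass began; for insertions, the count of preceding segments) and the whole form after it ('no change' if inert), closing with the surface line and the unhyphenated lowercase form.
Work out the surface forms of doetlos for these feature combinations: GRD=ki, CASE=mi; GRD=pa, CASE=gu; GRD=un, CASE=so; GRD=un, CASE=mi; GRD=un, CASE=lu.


cell GRD=ki, CASE=mi:
underlying: p-doetlos-iz
1. b -> p, d -> t, g -> k, v -> f, z -> s / _ #: fires at position(s) 10: pdoetlosis
2. o -> e, u -> i / F C0 _: fires at position(s) 7: pdoetlesis
3. 0 -> e / C _ C: inserts after position(s) 1, 5: pedoetelesis
surface: pedoetelesis

cell GRD=pa, CASE=gu:
underlying: meb-doetlos-o
1. b -> p, d -> t, g -> k, v -> f, z -> s / _ #: no change
2. o -> e, u -> i / F C0 _: fires at position(s) 5, 9: mebdeetleso
3. 0 -> e / C _ C: inserts after position(s) 3, 7: mebedeeteleso
surface: mebedeeteleso

cell GRD=un, CASE=so:
underlying: za-doetlos-pe
1. b -> p, d -> t, g -> k, v -> f, z -> s / _ #: no change
2. o -> e, u -> i / F C0 _: fires at position(s) 8: zadoetlespe
3. 0 -> e / C _ C: inserts after position(s) 6, 9: zadoetelesepe
surface: zadoetelesepe

cell GRD=un, CASE=mi:
underlying: za-doetlos-iz
1. b -> p, d -> t, g -> k, v -> f, z -> s / _ #: fires at position(s) 11: zadoetlosis
2. o -> e, u -> i / F C0 _: fires at position(s) 8: zadoetlesis
3. 0 -> e / C _ C: inserts after position(s) 6: zadoetelesis
surface: zadoetelesis

cell GRD=un, CASE=lu:
underlying: za-doetlos-la
1. b -> p, d -> t, g -> k, v -> f, z -> s / _ #: no change
2. o -> e, u -> i / F C0 _: fires at position(s) 8: zadoetlesla
3. 0 -> e / C _ C: inserts after position(s) 6, 9: zadoetelesela
surface: zadoetelesela
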